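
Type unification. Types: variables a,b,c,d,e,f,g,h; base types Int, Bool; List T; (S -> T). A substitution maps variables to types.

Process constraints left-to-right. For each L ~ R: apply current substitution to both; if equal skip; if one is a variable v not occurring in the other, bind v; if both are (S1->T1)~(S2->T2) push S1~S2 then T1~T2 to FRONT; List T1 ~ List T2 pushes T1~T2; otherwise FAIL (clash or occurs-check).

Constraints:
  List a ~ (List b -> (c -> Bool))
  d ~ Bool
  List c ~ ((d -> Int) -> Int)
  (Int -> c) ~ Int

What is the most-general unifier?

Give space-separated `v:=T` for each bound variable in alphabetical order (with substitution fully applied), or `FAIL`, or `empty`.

Answer: FAIL

Derivation:
step 1: unify List a ~ (List b -> (c -> Bool))  [subst: {-} | 3 pending]
  clash: List a vs (List b -> (c -> Bool))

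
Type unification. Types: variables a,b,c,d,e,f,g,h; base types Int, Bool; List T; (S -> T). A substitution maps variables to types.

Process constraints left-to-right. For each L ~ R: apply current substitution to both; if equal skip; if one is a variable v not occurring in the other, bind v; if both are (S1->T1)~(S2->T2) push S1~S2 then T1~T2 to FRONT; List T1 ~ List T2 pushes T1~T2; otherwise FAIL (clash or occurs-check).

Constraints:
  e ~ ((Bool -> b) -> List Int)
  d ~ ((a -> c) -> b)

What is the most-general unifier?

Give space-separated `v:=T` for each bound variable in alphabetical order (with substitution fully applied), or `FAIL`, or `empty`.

Answer: d:=((a -> c) -> b) e:=((Bool -> b) -> List Int)

Derivation:
step 1: unify e ~ ((Bool -> b) -> List Int)  [subst: {-} | 1 pending]
  bind e := ((Bool -> b) -> List Int)
step 2: unify d ~ ((a -> c) -> b)  [subst: {e:=((Bool -> b) -> List Int)} | 0 pending]
  bind d := ((a -> c) -> b)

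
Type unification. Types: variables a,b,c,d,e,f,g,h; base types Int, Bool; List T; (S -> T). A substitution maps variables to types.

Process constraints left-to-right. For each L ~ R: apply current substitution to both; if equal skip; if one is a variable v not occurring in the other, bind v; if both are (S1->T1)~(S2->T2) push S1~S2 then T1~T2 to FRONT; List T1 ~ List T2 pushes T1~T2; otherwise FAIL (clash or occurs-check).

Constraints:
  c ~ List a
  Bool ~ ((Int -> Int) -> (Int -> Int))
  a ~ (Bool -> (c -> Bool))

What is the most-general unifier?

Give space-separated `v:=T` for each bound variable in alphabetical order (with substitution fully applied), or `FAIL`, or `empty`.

Answer: FAIL

Derivation:
step 1: unify c ~ List a  [subst: {-} | 2 pending]
  bind c := List a
step 2: unify Bool ~ ((Int -> Int) -> (Int -> Int))  [subst: {c:=List a} | 1 pending]
  clash: Bool vs ((Int -> Int) -> (Int -> Int))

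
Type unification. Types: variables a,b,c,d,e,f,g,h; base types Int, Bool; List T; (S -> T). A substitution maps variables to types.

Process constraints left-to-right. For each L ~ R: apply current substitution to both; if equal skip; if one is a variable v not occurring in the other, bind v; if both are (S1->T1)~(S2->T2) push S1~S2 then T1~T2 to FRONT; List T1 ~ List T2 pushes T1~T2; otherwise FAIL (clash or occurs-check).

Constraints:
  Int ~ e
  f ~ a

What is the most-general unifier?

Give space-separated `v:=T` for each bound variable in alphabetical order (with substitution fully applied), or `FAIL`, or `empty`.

Answer: e:=Int f:=a

Derivation:
step 1: unify Int ~ e  [subst: {-} | 1 pending]
  bind e := Int
step 2: unify f ~ a  [subst: {e:=Int} | 0 pending]
  bind f := a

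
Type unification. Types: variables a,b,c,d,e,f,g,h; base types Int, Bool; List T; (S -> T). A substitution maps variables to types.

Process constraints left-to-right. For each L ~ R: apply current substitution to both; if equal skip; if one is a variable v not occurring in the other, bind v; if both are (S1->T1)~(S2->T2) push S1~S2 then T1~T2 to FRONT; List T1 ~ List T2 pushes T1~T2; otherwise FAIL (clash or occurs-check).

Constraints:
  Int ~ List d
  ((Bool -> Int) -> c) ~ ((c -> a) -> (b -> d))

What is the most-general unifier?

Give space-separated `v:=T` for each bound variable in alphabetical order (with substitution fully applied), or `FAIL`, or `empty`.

Answer: FAIL

Derivation:
step 1: unify Int ~ List d  [subst: {-} | 1 pending]
  clash: Int vs List d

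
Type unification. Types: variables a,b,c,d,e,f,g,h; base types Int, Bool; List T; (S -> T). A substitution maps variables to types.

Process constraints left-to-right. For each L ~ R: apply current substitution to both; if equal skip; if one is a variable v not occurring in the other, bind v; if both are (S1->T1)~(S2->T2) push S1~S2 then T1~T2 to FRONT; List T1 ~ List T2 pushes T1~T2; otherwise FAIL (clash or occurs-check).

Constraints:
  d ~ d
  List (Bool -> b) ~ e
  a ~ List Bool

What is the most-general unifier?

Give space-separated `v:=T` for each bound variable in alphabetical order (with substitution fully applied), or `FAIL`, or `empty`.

step 1: unify d ~ d  [subst: {-} | 2 pending]
  -> identical, skip
step 2: unify List (Bool -> b) ~ e  [subst: {-} | 1 pending]
  bind e := List (Bool -> b)
step 3: unify a ~ List Bool  [subst: {e:=List (Bool -> b)} | 0 pending]
  bind a := List Bool

Answer: a:=List Bool e:=List (Bool -> b)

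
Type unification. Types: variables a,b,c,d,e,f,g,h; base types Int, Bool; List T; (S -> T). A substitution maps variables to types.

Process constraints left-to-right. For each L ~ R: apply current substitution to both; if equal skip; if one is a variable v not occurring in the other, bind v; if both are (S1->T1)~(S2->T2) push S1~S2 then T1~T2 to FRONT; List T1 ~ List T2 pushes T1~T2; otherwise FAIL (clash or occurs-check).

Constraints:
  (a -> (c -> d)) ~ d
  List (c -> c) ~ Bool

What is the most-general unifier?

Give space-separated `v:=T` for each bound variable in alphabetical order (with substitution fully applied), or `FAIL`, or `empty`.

Answer: FAIL

Derivation:
step 1: unify (a -> (c -> d)) ~ d  [subst: {-} | 1 pending]
  occurs-check fail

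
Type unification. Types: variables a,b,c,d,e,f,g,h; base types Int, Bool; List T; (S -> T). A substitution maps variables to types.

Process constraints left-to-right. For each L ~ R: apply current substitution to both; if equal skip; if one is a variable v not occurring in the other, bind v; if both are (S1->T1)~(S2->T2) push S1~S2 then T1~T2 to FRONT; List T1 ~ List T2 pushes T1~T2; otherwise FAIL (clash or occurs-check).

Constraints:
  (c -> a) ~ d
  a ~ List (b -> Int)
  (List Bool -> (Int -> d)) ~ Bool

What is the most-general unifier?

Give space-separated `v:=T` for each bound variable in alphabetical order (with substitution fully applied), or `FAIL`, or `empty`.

step 1: unify (c -> a) ~ d  [subst: {-} | 2 pending]
  bind d := (c -> a)
step 2: unify a ~ List (b -> Int)  [subst: {d:=(c -> a)} | 1 pending]
  bind a := List (b -> Int)
step 3: unify (List Bool -> (Int -> (c -> List (b -> Int)))) ~ Bool  [subst: {d:=(c -> a), a:=List (b -> Int)} | 0 pending]
  clash: (List Bool -> (Int -> (c -> List (b -> Int)))) vs Bool

Answer: FAIL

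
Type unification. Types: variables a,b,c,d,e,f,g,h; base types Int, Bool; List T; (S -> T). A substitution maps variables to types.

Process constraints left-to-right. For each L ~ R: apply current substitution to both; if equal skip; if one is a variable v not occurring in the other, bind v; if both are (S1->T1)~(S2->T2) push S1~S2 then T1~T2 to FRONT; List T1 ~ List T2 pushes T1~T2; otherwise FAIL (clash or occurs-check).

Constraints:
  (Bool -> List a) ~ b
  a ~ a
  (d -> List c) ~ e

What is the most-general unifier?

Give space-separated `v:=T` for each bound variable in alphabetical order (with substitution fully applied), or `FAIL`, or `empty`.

Answer: b:=(Bool -> List a) e:=(d -> List c)

Derivation:
step 1: unify (Bool -> List a) ~ b  [subst: {-} | 2 pending]
  bind b := (Bool -> List a)
step 2: unify a ~ a  [subst: {b:=(Bool -> List a)} | 1 pending]
  -> identical, skip
step 3: unify (d -> List c) ~ e  [subst: {b:=(Bool -> List a)} | 0 pending]
  bind e := (d -> List c)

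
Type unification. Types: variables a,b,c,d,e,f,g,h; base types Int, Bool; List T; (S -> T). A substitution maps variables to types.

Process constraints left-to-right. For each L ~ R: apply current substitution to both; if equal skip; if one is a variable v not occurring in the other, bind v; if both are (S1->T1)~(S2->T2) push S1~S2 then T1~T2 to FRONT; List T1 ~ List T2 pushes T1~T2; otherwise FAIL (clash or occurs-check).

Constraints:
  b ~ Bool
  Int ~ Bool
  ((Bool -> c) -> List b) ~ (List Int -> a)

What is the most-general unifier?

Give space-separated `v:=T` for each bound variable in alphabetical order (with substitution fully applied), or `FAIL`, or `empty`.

Answer: FAIL

Derivation:
step 1: unify b ~ Bool  [subst: {-} | 2 pending]
  bind b := Bool
step 2: unify Int ~ Bool  [subst: {b:=Bool} | 1 pending]
  clash: Int vs Bool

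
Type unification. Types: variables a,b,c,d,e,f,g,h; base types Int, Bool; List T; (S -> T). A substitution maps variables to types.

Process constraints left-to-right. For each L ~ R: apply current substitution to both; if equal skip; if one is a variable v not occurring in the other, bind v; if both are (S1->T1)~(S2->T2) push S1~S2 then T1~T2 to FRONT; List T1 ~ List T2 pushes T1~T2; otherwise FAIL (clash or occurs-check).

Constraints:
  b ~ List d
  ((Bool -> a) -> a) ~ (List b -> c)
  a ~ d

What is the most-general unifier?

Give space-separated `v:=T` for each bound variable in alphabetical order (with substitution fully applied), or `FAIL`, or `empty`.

Answer: FAIL

Derivation:
step 1: unify b ~ List d  [subst: {-} | 2 pending]
  bind b := List d
step 2: unify ((Bool -> a) -> a) ~ (List List d -> c)  [subst: {b:=List d} | 1 pending]
  -> decompose arrow: push (Bool -> a)~List List d, a~c
step 3: unify (Bool -> a) ~ List List d  [subst: {b:=List d} | 2 pending]
  clash: (Bool -> a) vs List List d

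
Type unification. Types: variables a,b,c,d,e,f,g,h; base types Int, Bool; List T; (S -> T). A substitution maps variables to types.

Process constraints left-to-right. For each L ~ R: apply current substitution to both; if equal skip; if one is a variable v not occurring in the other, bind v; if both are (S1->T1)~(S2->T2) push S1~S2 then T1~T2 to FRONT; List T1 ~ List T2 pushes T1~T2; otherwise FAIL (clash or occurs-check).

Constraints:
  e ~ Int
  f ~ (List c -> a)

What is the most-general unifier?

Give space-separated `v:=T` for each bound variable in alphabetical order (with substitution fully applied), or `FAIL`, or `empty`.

step 1: unify e ~ Int  [subst: {-} | 1 pending]
  bind e := Int
step 2: unify f ~ (List c -> a)  [subst: {e:=Int} | 0 pending]
  bind f := (List c -> a)

Answer: e:=Int f:=(List c -> a)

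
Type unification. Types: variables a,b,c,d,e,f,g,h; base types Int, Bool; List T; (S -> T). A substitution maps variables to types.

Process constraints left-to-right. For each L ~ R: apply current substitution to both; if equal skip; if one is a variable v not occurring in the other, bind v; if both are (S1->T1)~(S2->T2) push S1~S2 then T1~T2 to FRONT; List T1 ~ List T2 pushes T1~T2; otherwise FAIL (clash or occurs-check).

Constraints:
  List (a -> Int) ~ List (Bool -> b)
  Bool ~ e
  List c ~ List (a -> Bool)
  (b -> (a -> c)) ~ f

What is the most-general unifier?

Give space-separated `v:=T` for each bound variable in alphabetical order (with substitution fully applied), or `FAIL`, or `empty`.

Answer: a:=Bool b:=Int c:=(Bool -> Bool) e:=Bool f:=(Int -> (Bool -> (Bool -> Bool)))

Derivation:
step 1: unify List (a -> Int) ~ List (Bool -> b)  [subst: {-} | 3 pending]
  -> decompose List: push (a -> Int)~(Bool -> b)
step 2: unify (a -> Int) ~ (Bool -> b)  [subst: {-} | 3 pending]
  -> decompose arrow: push a~Bool, Int~b
step 3: unify a ~ Bool  [subst: {-} | 4 pending]
  bind a := Bool
step 4: unify Int ~ b  [subst: {a:=Bool} | 3 pending]
  bind b := Int
step 5: unify Bool ~ e  [subst: {a:=Bool, b:=Int} | 2 pending]
  bind e := Bool
step 6: unify List c ~ List (Bool -> Bool)  [subst: {a:=Bool, b:=Int, e:=Bool} | 1 pending]
  -> decompose List: push c~(Bool -> Bool)
step 7: unify c ~ (Bool -> Bool)  [subst: {a:=Bool, b:=Int, e:=Bool} | 1 pending]
  bind c := (Bool -> Bool)
step 8: unify (Int -> (Bool -> (Bool -> Bool))) ~ f  [subst: {a:=Bool, b:=Int, e:=Bool, c:=(Bool -> Bool)} | 0 pending]
  bind f := (Int -> (Bool -> (Bool -> Bool)))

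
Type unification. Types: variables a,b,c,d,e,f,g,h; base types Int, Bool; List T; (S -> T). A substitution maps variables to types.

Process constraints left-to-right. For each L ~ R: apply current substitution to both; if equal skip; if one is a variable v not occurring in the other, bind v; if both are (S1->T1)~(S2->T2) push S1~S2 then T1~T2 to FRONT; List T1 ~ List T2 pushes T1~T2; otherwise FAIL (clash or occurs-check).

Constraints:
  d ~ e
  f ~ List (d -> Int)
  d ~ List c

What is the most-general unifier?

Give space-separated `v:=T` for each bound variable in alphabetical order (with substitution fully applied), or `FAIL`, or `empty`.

step 1: unify d ~ e  [subst: {-} | 2 pending]
  bind d := e
step 2: unify f ~ List (e -> Int)  [subst: {d:=e} | 1 pending]
  bind f := List (e -> Int)
step 3: unify e ~ List c  [subst: {d:=e, f:=List (e -> Int)} | 0 pending]
  bind e := List c

Answer: d:=List c e:=List c f:=List (List c -> Int)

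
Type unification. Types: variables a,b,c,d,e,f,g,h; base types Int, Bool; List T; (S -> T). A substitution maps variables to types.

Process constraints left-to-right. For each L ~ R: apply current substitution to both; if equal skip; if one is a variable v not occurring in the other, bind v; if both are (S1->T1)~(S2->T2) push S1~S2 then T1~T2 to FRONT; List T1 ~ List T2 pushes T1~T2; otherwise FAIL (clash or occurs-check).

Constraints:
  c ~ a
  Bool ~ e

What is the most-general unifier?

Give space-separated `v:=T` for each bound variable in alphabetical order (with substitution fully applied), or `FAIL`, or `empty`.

step 1: unify c ~ a  [subst: {-} | 1 pending]
  bind c := a
step 2: unify Bool ~ e  [subst: {c:=a} | 0 pending]
  bind e := Bool

Answer: c:=a e:=Bool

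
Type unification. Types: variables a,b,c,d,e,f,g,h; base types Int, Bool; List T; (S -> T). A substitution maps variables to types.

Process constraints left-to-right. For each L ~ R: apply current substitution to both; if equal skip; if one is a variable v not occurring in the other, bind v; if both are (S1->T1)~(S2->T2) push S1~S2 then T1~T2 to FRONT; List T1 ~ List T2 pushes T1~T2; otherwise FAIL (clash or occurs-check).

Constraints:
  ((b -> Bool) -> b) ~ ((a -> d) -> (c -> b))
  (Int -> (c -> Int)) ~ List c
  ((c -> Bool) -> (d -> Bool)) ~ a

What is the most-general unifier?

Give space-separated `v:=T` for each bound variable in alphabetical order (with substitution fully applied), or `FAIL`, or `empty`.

Answer: FAIL

Derivation:
step 1: unify ((b -> Bool) -> b) ~ ((a -> d) -> (c -> b))  [subst: {-} | 2 pending]
  -> decompose arrow: push (b -> Bool)~(a -> d), b~(c -> b)
step 2: unify (b -> Bool) ~ (a -> d)  [subst: {-} | 3 pending]
  -> decompose arrow: push b~a, Bool~d
step 3: unify b ~ a  [subst: {-} | 4 pending]
  bind b := a
step 4: unify Bool ~ d  [subst: {b:=a} | 3 pending]
  bind d := Bool
step 5: unify a ~ (c -> a)  [subst: {b:=a, d:=Bool} | 2 pending]
  occurs-check fail: a in (c -> a)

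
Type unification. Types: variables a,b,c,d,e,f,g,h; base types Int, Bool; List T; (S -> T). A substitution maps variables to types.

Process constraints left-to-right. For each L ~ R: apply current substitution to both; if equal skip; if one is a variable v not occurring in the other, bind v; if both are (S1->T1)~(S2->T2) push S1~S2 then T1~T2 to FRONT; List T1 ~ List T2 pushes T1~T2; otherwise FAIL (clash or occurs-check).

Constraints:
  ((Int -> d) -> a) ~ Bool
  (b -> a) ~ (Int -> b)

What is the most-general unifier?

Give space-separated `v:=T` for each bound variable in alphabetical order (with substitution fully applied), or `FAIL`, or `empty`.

step 1: unify ((Int -> d) -> a) ~ Bool  [subst: {-} | 1 pending]
  clash: ((Int -> d) -> a) vs Bool

Answer: FAIL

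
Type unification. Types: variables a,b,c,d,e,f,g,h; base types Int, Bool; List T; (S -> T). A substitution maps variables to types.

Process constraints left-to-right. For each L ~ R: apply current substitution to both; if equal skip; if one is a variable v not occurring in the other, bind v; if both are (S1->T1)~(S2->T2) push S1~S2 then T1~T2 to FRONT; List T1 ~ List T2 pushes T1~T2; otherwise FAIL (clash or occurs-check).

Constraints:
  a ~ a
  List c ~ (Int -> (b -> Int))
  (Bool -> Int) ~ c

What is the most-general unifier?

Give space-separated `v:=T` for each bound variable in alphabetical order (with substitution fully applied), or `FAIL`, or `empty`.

Answer: FAIL

Derivation:
step 1: unify a ~ a  [subst: {-} | 2 pending]
  -> identical, skip
step 2: unify List c ~ (Int -> (b -> Int))  [subst: {-} | 1 pending]
  clash: List c vs (Int -> (b -> Int))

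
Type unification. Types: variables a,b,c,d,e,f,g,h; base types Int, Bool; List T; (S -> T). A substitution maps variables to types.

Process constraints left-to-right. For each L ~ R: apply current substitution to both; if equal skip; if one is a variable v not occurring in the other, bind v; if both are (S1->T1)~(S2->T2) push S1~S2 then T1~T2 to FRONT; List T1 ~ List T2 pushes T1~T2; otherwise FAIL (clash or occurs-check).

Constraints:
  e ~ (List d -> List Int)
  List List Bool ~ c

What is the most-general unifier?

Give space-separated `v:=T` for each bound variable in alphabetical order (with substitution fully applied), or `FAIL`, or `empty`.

step 1: unify e ~ (List d -> List Int)  [subst: {-} | 1 pending]
  bind e := (List d -> List Int)
step 2: unify List List Bool ~ c  [subst: {e:=(List d -> List Int)} | 0 pending]
  bind c := List List Bool

Answer: c:=List List Bool e:=(List d -> List Int)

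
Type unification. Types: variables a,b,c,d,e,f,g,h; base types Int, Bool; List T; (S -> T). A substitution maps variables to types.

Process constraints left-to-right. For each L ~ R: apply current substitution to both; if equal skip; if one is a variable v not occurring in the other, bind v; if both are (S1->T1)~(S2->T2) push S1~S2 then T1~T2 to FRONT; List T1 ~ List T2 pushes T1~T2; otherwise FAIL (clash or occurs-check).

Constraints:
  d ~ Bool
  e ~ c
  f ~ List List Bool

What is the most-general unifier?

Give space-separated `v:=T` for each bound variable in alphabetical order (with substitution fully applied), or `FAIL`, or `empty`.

step 1: unify d ~ Bool  [subst: {-} | 2 pending]
  bind d := Bool
step 2: unify e ~ c  [subst: {d:=Bool} | 1 pending]
  bind e := c
step 3: unify f ~ List List Bool  [subst: {d:=Bool, e:=c} | 0 pending]
  bind f := List List Bool

Answer: d:=Bool e:=c f:=List List Bool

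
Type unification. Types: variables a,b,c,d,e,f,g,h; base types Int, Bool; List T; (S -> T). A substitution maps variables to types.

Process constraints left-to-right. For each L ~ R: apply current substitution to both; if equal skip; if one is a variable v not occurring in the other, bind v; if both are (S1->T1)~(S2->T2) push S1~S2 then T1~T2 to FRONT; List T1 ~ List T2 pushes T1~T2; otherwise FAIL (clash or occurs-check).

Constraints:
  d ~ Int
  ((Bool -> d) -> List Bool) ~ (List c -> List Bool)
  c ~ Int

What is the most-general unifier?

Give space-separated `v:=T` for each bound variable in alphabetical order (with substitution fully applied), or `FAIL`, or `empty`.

Answer: FAIL

Derivation:
step 1: unify d ~ Int  [subst: {-} | 2 pending]
  bind d := Int
step 2: unify ((Bool -> Int) -> List Bool) ~ (List c -> List Bool)  [subst: {d:=Int} | 1 pending]
  -> decompose arrow: push (Bool -> Int)~List c, List Bool~List Bool
step 3: unify (Bool -> Int) ~ List c  [subst: {d:=Int} | 2 pending]
  clash: (Bool -> Int) vs List c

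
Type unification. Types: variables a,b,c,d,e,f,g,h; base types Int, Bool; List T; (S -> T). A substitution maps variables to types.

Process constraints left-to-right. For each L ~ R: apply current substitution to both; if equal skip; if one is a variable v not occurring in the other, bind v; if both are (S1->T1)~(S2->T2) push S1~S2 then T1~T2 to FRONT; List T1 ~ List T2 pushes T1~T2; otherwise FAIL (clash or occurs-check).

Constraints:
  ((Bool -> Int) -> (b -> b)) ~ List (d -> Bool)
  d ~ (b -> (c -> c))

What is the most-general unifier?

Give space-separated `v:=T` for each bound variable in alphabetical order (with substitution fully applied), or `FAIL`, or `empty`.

step 1: unify ((Bool -> Int) -> (b -> b)) ~ List (d -> Bool)  [subst: {-} | 1 pending]
  clash: ((Bool -> Int) -> (b -> b)) vs List (d -> Bool)

Answer: FAIL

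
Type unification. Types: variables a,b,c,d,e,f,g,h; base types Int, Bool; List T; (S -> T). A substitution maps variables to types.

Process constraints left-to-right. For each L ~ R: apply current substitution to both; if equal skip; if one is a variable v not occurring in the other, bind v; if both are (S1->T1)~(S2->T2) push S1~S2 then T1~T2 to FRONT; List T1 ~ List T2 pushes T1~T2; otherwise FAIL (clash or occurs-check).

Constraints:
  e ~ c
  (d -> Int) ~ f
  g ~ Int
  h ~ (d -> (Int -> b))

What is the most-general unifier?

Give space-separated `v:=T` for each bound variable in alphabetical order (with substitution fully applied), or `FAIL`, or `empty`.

Answer: e:=c f:=(d -> Int) g:=Int h:=(d -> (Int -> b))

Derivation:
step 1: unify e ~ c  [subst: {-} | 3 pending]
  bind e := c
step 2: unify (d -> Int) ~ f  [subst: {e:=c} | 2 pending]
  bind f := (d -> Int)
step 3: unify g ~ Int  [subst: {e:=c, f:=(d -> Int)} | 1 pending]
  bind g := Int
step 4: unify h ~ (d -> (Int -> b))  [subst: {e:=c, f:=(d -> Int), g:=Int} | 0 pending]
  bind h := (d -> (Int -> b))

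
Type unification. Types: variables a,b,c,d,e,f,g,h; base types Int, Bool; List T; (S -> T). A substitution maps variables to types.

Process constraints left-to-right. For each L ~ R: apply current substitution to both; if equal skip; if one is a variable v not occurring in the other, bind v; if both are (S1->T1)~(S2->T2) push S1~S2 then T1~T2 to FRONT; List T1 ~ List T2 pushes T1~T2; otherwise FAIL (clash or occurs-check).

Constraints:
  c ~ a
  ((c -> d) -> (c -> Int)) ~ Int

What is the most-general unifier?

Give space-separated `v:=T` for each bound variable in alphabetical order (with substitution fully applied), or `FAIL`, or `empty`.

Answer: FAIL

Derivation:
step 1: unify c ~ a  [subst: {-} | 1 pending]
  bind c := a
step 2: unify ((a -> d) -> (a -> Int)) ~ Int  [subst: {c:=a} | 0 pending]
  clash: ((a -> d) -> (a -> Int)) vs Int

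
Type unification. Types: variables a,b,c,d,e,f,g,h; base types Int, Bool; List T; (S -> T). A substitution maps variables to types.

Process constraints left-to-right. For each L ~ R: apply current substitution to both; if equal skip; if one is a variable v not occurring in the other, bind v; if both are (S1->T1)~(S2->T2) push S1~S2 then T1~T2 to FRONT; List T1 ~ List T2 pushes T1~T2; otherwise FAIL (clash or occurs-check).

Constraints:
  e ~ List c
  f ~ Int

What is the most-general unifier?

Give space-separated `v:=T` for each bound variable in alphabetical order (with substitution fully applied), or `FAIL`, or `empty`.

Answer: e:=List c f:=Int

Derivation:
step 1: unify e ~ List c  [subst: {-} | 1 pending]
  bind e := List c
step 2: unify f ~ Int  [subst: {e:=List c} | 0 pending]
  bind f := Int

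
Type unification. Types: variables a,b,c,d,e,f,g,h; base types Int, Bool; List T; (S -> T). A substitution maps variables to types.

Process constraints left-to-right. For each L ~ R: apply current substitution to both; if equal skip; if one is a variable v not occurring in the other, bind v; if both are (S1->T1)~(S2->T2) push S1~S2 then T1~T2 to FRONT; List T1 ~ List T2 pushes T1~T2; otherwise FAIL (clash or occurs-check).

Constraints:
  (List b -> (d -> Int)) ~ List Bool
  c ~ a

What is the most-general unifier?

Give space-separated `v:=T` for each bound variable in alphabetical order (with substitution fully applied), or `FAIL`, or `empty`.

step 1: unify (List b -> (d -> Int)) ~ List Bool  [subst: {-} | 1 pending]
  clash: (List b -> (d -> Int)) vs List Bool

Answer: FAIL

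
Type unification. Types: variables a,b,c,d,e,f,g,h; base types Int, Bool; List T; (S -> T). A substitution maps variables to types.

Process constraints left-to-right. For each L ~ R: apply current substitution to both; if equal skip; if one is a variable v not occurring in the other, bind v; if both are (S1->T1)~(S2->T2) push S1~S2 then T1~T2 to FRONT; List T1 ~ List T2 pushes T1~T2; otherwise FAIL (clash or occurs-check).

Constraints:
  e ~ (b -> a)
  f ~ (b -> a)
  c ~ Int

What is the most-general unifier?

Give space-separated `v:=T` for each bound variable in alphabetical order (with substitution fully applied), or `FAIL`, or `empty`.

Answer: c:=Int e:=(b -> a) f:=(b -> a)

Derivation:
step 1: unify e ~ (b -> a)  [subst: {-} | 2 pending]
  bind e := (b -> a)
step 2: unify f ~ (b -> a)  [subst: {e:=(b -> a)} | 1 pending]
  bind f := (b -> a)
step 3: unify c ~ Int  [subst: {e:=(b -> a), f:=(b -> a)} | 0 pending]
  bind c := Int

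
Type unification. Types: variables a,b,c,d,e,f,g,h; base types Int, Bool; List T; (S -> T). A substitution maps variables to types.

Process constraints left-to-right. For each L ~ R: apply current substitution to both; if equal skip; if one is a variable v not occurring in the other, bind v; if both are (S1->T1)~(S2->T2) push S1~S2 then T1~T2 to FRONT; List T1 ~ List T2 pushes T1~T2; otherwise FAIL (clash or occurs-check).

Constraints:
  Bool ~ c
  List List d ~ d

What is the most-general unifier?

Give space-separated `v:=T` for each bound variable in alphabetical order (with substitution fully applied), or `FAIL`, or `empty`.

Answer: FAIL

Derivation:
step 1: unify Bool ~ c  [subst: {-} | 1 pending]
  bind c := Bool
step 2: unify List List d ~ d  [subst: {c:=Bool} | 0 pending]
  occurs-check fail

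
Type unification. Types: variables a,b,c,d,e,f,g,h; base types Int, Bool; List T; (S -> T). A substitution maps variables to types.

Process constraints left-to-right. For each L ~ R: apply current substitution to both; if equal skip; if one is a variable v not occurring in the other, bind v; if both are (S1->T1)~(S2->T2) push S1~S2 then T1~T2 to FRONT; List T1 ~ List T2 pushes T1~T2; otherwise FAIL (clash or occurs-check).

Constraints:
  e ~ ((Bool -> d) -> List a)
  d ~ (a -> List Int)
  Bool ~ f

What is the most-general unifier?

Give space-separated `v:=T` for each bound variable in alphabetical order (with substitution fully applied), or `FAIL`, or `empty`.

Answer: d:=(a -> List Int) e:=((Bool -> (a -> List Int)) -> List a) f:=Bool

Derivation:
step 1: unify e ~ ((Bool -> d) -> List a)  [subst: {-} | 2 pending]
  bind e := ((Bool -> d) -> List a)
step 2: unify d ~ (a -> List Int)  [subst: {e:=((Bool -> d) -> List a)} | 1 pending]
  bind d := (a -> List Int)
step 3: unify Bool ~ f  [subst: {e:=((Bool -> d) -> List a), d:=(a -> List Int)} | 0 pending]
  bind f := Bool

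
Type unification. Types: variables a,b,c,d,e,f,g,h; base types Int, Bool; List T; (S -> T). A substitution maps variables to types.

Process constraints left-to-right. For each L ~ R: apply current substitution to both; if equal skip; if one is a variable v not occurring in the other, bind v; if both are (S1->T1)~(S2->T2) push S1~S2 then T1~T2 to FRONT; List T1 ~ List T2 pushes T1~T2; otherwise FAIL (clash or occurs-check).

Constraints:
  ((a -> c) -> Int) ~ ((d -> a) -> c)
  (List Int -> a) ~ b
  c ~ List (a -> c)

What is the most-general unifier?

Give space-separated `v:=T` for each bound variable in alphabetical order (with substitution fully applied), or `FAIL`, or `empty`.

step 1: unify ((a -> c) -> Int) ~ ((d -> a) -> c)  [subst: {-} | 2 pending]
  -> decompose arrow: push (a -> c)~(d -> a), Int~c
step 2: unify (a -> c) ~ (d -> a)  [subst: {-} | 3 pending]
  -> decompose arrow: push a~d, c~a
step 3: unify a ~ d  [subst: {-} | 4 pending]
  bind a := d
step 4: unify c ~ d  [subst: {a:=d} | 3 pending]
  bind c := d
step 5: unify Int ~ d  [subst: {a:=d, c:=d} | 2 pending]
  bind d := Int
step 6: unify (List Int -> Int) ~ b  [subst: {a:=d, c:=d, d:=Int} | 1 pending]
  bind b := (List Int -> Int)
step 7: unify Int ~ List (Int -> Int)  [subst: {a:=d, c:=d, d:=Int, b:=(List Int -> Int)} | 0 pending]
  clash: Int vs List (Int -> Int)

Answer: FAIL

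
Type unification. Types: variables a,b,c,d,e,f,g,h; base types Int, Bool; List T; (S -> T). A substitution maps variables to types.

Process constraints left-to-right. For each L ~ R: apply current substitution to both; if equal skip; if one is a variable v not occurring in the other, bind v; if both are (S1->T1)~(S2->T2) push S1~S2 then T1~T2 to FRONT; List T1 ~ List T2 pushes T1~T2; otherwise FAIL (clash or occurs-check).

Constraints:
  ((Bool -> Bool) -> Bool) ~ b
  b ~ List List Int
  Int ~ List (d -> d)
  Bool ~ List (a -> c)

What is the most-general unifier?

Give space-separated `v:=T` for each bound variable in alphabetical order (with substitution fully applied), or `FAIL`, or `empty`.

step 1: unify ((Bool -> Bool) -> Bool) ~ b  [subst: {-} | 3 pending]
  bind b := ((Bool -> Bool) -> Bool)
step 2: unify ((Bool -> Bool) -> Bool) ~ List List Int  [subst: {b:=((Bool -> Bool) -> Bool)} | 2 pending]
  clash: ((Bool -> Bool) -> Bool) vs List List Int

Answer: FAIL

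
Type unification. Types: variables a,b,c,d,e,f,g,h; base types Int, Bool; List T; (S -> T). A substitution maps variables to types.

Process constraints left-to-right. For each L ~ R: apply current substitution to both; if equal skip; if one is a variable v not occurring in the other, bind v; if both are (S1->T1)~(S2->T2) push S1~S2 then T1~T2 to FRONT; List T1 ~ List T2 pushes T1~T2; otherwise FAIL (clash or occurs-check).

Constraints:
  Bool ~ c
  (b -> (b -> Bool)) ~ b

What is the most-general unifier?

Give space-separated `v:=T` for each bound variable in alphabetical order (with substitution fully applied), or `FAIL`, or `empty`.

Answer: FAIL

Derivation:
step 1: unify Bool ~ c  [subst: {-} | 1 pending]
  bind c := Bool
step 2: unify (b -> (b -> Bool)) ~ b  [subst: {c:=Bool} | 0 pending]
  occurs-check fail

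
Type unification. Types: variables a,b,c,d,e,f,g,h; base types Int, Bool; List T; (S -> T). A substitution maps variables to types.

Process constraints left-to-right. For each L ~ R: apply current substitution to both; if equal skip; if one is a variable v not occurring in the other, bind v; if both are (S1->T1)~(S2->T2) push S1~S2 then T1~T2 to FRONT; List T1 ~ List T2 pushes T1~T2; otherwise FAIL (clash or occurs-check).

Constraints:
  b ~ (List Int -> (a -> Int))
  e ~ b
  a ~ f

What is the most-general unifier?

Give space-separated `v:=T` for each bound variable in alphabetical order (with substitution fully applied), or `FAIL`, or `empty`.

step 1: unify b ~ (List Int -> (a -> Int))  [subst: {-} | 2 pending]
  bind b := (List Int -> (a -> Int))
step 2: unify e ~ (List Int -> (a -> Int))  [subst: {b:=(List Int -> (a -> Int))} | 1 pending]
  bind e := (List Int -> (a -> Int))
step 3: unify a ~ f  [subst: {b:=(List Int -> (a -> Int)), e:=(List Int -> (a -> Int))} | 0 pending]
  bind a := f

Answer: a:=f b:=(List Int -> (f -> Int)) e:=(List Int -> (f -> Int))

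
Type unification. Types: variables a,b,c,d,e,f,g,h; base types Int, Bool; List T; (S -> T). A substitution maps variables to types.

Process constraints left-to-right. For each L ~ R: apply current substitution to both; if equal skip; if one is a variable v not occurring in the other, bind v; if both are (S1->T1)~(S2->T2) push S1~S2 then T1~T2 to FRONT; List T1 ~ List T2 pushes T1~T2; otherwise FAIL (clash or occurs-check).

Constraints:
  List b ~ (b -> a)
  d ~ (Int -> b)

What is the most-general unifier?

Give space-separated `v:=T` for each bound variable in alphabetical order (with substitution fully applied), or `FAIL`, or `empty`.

Answer: FAIL

Derivation:
step 1: unify List b ~ (b -> a)  [subst: {-} | 1 pending]
  clash: List b vs (b -> a)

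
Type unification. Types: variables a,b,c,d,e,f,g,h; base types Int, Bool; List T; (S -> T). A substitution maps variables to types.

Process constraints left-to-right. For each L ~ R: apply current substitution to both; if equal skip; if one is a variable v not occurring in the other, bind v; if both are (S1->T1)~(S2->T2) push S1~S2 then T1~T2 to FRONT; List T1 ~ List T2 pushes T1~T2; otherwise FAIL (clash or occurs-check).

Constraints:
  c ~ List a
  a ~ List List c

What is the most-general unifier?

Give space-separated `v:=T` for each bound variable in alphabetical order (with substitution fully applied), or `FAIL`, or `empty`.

step 1: unify c ~ List a  [subst: {-} | 1 pending]
  bind c := List a
step 2: unify a ~ List List List a  [subst: {c:=List a} | 0 pending]
  occurs-check fail: a in List List List a

Answer: FAIL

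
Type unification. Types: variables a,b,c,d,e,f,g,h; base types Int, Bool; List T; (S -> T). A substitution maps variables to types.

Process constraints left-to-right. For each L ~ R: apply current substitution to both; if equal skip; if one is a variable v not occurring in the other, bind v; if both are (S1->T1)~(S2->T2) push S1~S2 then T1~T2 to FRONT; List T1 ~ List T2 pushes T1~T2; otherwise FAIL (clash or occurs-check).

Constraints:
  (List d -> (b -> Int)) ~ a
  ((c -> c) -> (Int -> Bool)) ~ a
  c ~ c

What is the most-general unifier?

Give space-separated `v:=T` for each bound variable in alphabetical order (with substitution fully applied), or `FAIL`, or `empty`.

Answer: FAIL

Derivation:
step 1: unify (List d -> (b -> Int)) ~ a  [subst: {-} | 2 pending]
  bind a := (List d -> (b -> Int))
step 2: unify ((c -> c) -> (Int -> Bool)) ~ (List d -> (b -> Int))  [subst: {a:=(List d -> (b -> Int))} | 1 pending]
  -> decompose arrow: push (c -> c)~List d, (Int -> Bool)~(b -> Int)
step 3: unify (c -> c) ~ List d  [subst: {a:=(List d -> (b -> Int))} | 2 pending]
  clash: (c -> c) vs List d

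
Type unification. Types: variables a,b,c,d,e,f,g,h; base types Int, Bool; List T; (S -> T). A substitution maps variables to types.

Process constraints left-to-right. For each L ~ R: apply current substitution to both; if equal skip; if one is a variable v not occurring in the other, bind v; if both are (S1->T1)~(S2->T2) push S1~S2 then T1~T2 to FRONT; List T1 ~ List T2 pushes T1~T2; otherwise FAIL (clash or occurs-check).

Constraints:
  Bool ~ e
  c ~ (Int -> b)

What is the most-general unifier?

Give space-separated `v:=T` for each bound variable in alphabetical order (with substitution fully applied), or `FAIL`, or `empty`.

step 1: unify Bool ~ e  [subst: {-} | 1 pending]
  bind e := Bool
step 2: unify c ~ (Int -> b)  [subst: {e:=Bool} | 0 pending]
  bind c := (Int -> b)

Answer: c:=(Int -> b) e:=Bool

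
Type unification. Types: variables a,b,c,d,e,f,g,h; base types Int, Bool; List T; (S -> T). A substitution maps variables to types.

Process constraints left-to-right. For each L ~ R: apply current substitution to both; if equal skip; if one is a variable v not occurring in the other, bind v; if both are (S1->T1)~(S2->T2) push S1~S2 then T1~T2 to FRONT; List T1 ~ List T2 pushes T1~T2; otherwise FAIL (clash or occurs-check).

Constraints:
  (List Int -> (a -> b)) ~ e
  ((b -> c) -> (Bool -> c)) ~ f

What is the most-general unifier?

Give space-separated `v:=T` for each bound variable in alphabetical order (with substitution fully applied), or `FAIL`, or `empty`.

step 1: unify (List Int -> (a -> b)) ~ e  [subst: {-} | 1 pending]
  bind e := (List Int -> (a -> b))
step 2: unify ((b -> c) -> (Bool -> c)) ~ f  [subst: {e:=(List Int -> (a -> b))} | 0 pending]
  bind f := ((b -> c) -> (Bool -> c))

Answer: e:=(List Int -> (a -> b)) f:=((b -> c) -> (Bool -> c))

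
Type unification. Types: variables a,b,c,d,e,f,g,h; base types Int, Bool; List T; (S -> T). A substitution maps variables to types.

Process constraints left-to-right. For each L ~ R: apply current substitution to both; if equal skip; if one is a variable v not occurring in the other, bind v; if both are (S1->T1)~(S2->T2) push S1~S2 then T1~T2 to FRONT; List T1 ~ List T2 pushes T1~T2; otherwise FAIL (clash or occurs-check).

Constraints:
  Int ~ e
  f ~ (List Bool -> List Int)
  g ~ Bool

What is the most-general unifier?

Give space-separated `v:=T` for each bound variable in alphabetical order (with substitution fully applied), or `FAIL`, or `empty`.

step 1: unify Int ~ e  [subst: {-} | 2 pending]
  bind e := Int
step 2: unify f ~ (List Bool -> List Int)  [subst: {e:=Int} | 1 pending]
  bind f := (List Bool -> List Int)
step 3: unify g ~ Bool  [subst: {e:=Int, f:=(List Bool -> List Int)} | 0 pending]
  bind g := Bool

Answer: e:=Int f:=(List Bool -> List Int) g:=Bool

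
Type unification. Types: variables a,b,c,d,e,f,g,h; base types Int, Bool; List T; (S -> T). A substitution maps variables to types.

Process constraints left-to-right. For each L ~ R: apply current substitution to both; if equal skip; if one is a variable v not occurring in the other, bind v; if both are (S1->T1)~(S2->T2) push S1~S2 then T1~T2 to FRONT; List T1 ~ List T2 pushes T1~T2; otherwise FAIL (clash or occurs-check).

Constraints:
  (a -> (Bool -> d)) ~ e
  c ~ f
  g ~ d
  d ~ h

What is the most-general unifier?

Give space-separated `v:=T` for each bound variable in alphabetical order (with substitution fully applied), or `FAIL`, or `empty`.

Answer: c:=f d:=h e:=(a -> (Bool -> h)) g:=h

Derivation:
step 1: unify (a -> (Bool -> d)) ~ e  [subst: {-} | 3 pending]
  bind e := (a -> (Bool -> d))
step 2: unify c ~ f  [subst: {e:=(a -> (Bool -> d))} | 2 pending]
  bind c := f
step 3: unify g ~ d  [subst: {e:=(a -> (Bool -> d)), c:=f} | 1 pending]
  bind g := d
step 4: unify d ~ h  [subst: {e:=(a -> (Bool -> d)), c:=f, g:=d} | 0 pending]
  bind d := h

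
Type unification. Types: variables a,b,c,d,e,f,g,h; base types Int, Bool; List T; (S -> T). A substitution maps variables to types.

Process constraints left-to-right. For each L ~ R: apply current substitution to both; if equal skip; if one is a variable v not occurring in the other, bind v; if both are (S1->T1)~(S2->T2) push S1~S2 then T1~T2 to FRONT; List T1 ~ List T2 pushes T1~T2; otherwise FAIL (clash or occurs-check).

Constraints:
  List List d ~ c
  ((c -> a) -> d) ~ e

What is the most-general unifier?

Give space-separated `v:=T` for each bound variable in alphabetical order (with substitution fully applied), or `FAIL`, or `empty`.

step 1: unify List List d ~ c  [subst: {-} | 1 pending]
  bind c := List List d
step 2: unify ((List List d -> a) -> d) ~ e  [subst: {c:=List List d} | 0 pending]
  bind e := ((List List d -> a) -> d)

Answer: c:=List List d e:=((List List d -> a) -> d)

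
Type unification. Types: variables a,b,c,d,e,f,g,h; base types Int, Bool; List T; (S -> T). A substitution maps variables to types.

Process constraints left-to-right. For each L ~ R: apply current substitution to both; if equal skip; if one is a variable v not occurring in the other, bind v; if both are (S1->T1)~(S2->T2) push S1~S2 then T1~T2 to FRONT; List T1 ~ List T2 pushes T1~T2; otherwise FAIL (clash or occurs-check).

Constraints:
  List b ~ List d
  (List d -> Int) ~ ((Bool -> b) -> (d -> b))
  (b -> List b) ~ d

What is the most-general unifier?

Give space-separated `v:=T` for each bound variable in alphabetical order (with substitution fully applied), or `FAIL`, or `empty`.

Answer: FAIL

Derivation:
step 1: unify List b ~ List d  [subst: {-} | 2 pending]
  -> decompose List: push b~d
step 2: unify b ~ d  [subst: {-} | 2 pending]
  bind b := d
step 3: unify (List d -> Int) ~ ((Bool -> d) -> (d -> d))  [subst: {b:=d} | 1 pending]
  -> decompose arrow: push List d~(Bool -> d), Int~(d -> d)
step 4: unify List d ~ (Bool -> d)  [subst: {b:=d} | 2 pending]
  clash: List d vs (Bool -> d)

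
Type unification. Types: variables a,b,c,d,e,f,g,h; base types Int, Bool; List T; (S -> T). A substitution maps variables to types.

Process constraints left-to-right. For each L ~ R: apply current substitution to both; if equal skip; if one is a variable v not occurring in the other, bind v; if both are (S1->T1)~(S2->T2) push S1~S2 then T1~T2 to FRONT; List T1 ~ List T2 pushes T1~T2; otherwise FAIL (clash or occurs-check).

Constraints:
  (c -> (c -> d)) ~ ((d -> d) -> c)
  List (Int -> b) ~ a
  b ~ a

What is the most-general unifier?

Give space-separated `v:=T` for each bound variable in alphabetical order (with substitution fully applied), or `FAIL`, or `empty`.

Answer: FAIL

Derivation:
step 1: unify (c -> (c -> d)) ~ ((d -> d) -> c)  [subst: {-} | 2 pending]
  -> decompose arrow: push c~(d -> d), (c -> d)~c
step 2: unify c ~ (d -> d)  [subst: {-} | 3 pending]
  bind c := (d -> d)
step 3: unify ((d -> d) -> d) ~ (d -> d)  [subst: {c:=(d -> d)} | 2 pending]
  -> decompose arrow: push (d -> d)~d, d~d
step 4: unify (d -> d) ~ d  [subst: {c:=(d -> d)} | 3 pending]
  occurs-check fail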